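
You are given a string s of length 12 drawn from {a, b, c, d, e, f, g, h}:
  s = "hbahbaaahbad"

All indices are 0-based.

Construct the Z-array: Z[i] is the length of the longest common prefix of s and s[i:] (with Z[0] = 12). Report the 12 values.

[12, 0, 0, 3, 0, 0, 0, 0, 3, 0, 0, 0]

Z[0]=12
i=1: i≥r, start 0; Z[1]=0
i=2: i≥r, start 0; Z[2]=0
i=3: i≥r, start 0; Z[3]=3 grow→box=[3,6)
i=4: min(r-i=2, Z[1]=0)=0; Z[4]=0
i=5: min(r-i=1, Z[2]=0)=0; Z[5]=0
i=6: i≥r, start 0; Z[6]=0
i=7: i≥r, start 0; Z[7]=0
i=8: i≥r, start 0; Z[8]=3 grow→box=[8,11)
i=9: min(r-i=2, Z[1]=0)=0; Z[9]=0
i=10: min(r-i=1, Z[2]=0)=0; Z[10]=0
i=11: i≥r, start 0; Z[11]=0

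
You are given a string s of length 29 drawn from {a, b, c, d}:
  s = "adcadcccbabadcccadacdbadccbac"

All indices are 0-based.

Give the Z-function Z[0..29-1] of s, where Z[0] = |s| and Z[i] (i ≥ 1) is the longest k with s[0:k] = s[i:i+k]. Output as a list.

Z[0]=29
i=1: i≥r, start 0; Z[1]=0
i=2: i≥r, start 0; Z[2]=0
i=3: i≥r, start 0; Z[3]=3 scan→box=[3,6)
i=4: min(r-i=2, Z[1]=0)=0; Z[4]=0
i=5: min(r-i=1, Z[2]=0)=0; Z[5]=0
i=6: i≥r, start 0; Z[6]=0
i=7: i≥r, start 0; Z[7]=0
i=8: i≥r, start 0; Z[8]=0
i=9: i≥r, start 0; Z[9]=1 scan→box=[9,10)
i=10: i≥r, start 0; Z[10]=0
i=11: i≥r, start 0; Z[11]=3 scan→box=[11,14)
i=12: min(r-i=2, Z[1]=0)=0; Z[12]=0
i=13: min(r-i=1, Z[2]=0)=0; Z[13]=0
i=14: i≥r, start 0; Z[14]=0
i=15: i≥r, start 0; Z[15]=0
i=16: i≥r, start 0; Z[16]=2 scan→box=[16,18)
i=17: min(r-i=1, Z[1]=0)=0; Z[17]=0
i=18: i≥r, start 0; Z[18]=1 scan→box=[18,19)
i=19: i≥r, start 0; Z[19]=0
i=20: i≥r, start 0; Z[20]=0
i=21: i≥r, start 0; Z[21]=0
i=22: i≥r, start 0; Z[22]=3 scan→box=[22,25)
i=23: min(r-i=2, Z[1]=0)=0; Z[23]=0
i=24: min(r-i=1, Z[2]=0)=0; Z[24]=0
i=25: i≥r, start 0; Z[25]=0
i=26: i≥r, start 0; Z[26]=0
i=27: i≥r, start 0; Z[27]=1 scan→box=[27,28)
i=28: i≥r, start 0; Z[28]=0

[29, 0, 0, 3, 0, 0, 0, 0, 0, 1, 0, 3, 0, 0, 0, 0, 2, 0, 1, 0, 0, 0, 3, 0, 0, 0, 0, 1, 0]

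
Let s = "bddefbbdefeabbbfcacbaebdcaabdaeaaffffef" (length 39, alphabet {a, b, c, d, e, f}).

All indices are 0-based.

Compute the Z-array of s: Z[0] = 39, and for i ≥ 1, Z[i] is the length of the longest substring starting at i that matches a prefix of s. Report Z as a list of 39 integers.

Z[0]=39
i=1: i≥r, start 0; Z[1]=0
i=2: i≥r, start 0; Z[2]=0
i=3: i≥r, start 0; Z[3]=0
i=4: i≥r, start 0; Z[4]=0
i=5: i≥r, start 0; Z[5]=1 extend→box=[5,6)
i=6: i≥r, start 0; Z[6]=2 extend→box=[6,8)
i=7: min(r-i=1, Z[1]=0)=0; Z[7]=0
i=8: i≥r, start 0; Z[8]=0
i=9: i≥r, start 0; Z[9]=0
i=10: i≥r, start 0; Z[10]=0
i=11: i≥r, start 0; Z[11]=0
i=12: i≥r, start 0; Z[12]=1 extend→box=[12,13)
i=13: i≥r, start 0; Z[13]=1 extend→box=[13,14)
i=14: i≥r, start 0; Z[14]=1 extend→box=[14,15)
i=15: i≥r, start 0; Z[15]=0
i=16: i≥r, start 0; Z[16]=0
i=17: i≥r, start 0; Z[17]=0
i=18: i≥r, start 0; Z[18]=0
i=19: i≥r, start 0; Z[19]=1 extend→box=[19,20)
i=20: i≥r, start 0; Z[20]=0
i=21: i≥r, start 0; Z[21]=0
i=22: i≥r, start 0; Z[22]=2 extend→box=[22,24)
i=23: min(r-i=1, Z[1]=0)=0; Z[23]=0
i=24: i≥r, start 0; Z[24]=0
i=25: i≥r, start 0; Z[25]=0
i=26: i≥r, start 0; Z[26]=0
i=27: i≥r, start 0; Z[27]=2 extend→box=[27,29)
i=28: min(r-i=1, Z[1]=0)=0; Z[28]=0
i=29: i≥r, start 0; Z[29]=0
i=30: i≥r, start 0; Z[30]=0
i=31: i≥r, start 0; Z[31]=0
i=32: i≥r, start 0; Z[32]=0
i=33: i≥r, start 0; Z[33]=0
i=34: i≥r, start 0; Z[34]=0
i=35: i≥r, start 0; Z[35]=0
i=36: i≥r, start 0; Z[36]=0
i=37: i≥r, start 0; Z[37]=0
i=38: i≥r, start 0; Z[38]=0

[39, 0, 0, 0, 0, 1, 2, 0, 0, 0, 0, 0, 1, 1, 1, 0, 0, 0, 0, 1, 0, 0, 2, 0, 0, 0, 0, 2, 0, 0, 0, 0, 0, 0, 0, 0, 0, 0, 0]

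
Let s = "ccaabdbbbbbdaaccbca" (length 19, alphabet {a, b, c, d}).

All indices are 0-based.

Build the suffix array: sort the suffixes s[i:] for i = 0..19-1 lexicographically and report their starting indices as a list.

rank→(start, suffix):
  0 → (18, 'a')
  1 → (2, 'aabdbbbbbdaaccbca')
  2 → (12, 'aaccbca')
  3 → (3, 'abdbbbbbdaaccbca')
  4 → (13, 'accbca')
  5 → (6, 'bbbbbdaaccbca')
  6 → (7, 'bbbbdaaccbca')
  7 → (8, 'bbbdaaccbca')
  8 → (9, 'bbdaaccbca')
  9 → (16, 'bca')
  10 → (10, 'bdaaccbca')
  11 → (4, 'bdbbbbbdaaccbca')
  12 → (17, 'ca')
  13 → (1, 'caabdbbbbbdaaccbca')
  14 → (15, 'cbca')
  15 → (0, 'ccaabdbbbbbdaaccbca')
  16 → (14, 'ccbca')
  17 → (11, 'daaccbca')
  18 → (5, 'dbbbbbdaaccbca')

[18, 2, 12, 3, 13, 6, 7, 8, 9, 16, 10, 4, 17, 1, 15, 0, 14, 11, 5]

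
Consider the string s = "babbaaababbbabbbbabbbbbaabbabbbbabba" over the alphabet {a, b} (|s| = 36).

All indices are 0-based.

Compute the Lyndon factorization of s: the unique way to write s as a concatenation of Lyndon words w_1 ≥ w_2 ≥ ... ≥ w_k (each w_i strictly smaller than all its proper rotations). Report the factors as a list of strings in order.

["b", "abb", "aaababbbabbbbabbbbbaabbabbbbabb", "a"]

emit factor 1: 'b' (i=0, period=1)
emit factor 2: 'abb' (i=1, period=3)
emit factor 3: 'aaababbbabbbbabbbbbaabbabbbbabb' (i=4, period=31)
emit factor 4: 'a' (i=35, period=1)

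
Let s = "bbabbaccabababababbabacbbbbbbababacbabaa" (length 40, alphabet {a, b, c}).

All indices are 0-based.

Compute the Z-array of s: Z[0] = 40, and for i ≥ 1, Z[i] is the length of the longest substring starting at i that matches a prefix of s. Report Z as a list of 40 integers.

[40, 1, 0, 3, 1, 0, 0, 0, 0, 1, 0, 1, 0, 1, 0, 1, 0, 4, 1, 0, 1, 0, 0, 2, 2, 2, 2, 4, 1, 0, 1, 0, 1, 0, 0, 1, 0, 1, 0, 0]

Z[0]=40
i=1: outside box; Z[1]=1 scan→box=[1,2)
i=2: outside box; Z[2]=0
i=3: outside box; Z[3]=3 scan→box=[3,6)
i=4: min(r-i=2, Z[1]=1)=1; Z[4]=1
i=5: min(r-i=1, Z[2]=0)=0; Z[5]=0
i=6: outside box; Z[6]=0
i=7: outside box; Z[7]=0
i=8: outside box; Z[8]=0
i=9: outside box; Z[9]=1 scan→box=[9,10)
i=10: outside box; Z[10]=0
i=11: outside box; Z[11]=1 scan→box=[11,12)
i=12: outside box; Z[12]=0
i=13: outside box; Z[13]=1 scan→box=[13,14)
i=14: outside box; Z[14]=0
i=15: outside box; Z[15]=1 scan→box=[15,16)
i=16: outside box; Z[16]=0
i=17: outside box; Z[17]=4 scan→box=[17,21)
i=18: min(r-i=3, Z[1]=1)=1; Z[18]=1
i=19: min(r-i=2, Z[2]=0)=0; Z[19]=0
i=20: min(r-i=1, Z[3]=3)=1; Z[20]=1
i=21: outside box; Z[21]=0
i=22: outside box; Z[22]=0
i=23: outside box; Z[23]=2 scan→box=[23,25)
i=24: min(r-i=1, Z[1]=1)=1; Z[24]=2 scan→box=[24,26)
i=25: min(r-i=1, Z[1]=1)=1; Z[25]=2 scan→box=[25,27)
i=26: min(r-i=1, Z[1]=1)=1; Z[26]=2 scan→box=[26,28)
i=27: min(r-i=1, Z[1]=1)=1; Z[27]=4 scan→box=[27,31)
i=28: min(r-i=3, Z[1]=1)=1; Z[28]=1
i=29: min(r-i=2, Z[2]=0)=0; Z[29]=0
i=30: min(r-i=1, Z[3]=3)=1; Z[30]=1
i=31: outside box; Z[31]=0
i=32: outside box; Z[32]=1 scan→box=[32,33)
i=33: outside box; Z[33]=0
i=34: outside box; Z[34]=0
i=35: outside box; Z[35]=1 scan→box=[35,36)
i=36: outside box; Z[36]=0
i=37: outside box; Z[37]=1 scan→box=[37,38)
i=38: outside box; Z[38]=0
i=39: outside box; Z[39]=0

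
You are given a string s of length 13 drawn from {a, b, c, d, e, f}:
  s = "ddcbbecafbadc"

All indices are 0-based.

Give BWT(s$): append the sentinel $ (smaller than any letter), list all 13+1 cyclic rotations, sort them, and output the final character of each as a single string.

rank  rotation        last
    0  $ddcbbecafbadc  c
    1  adc$ddcbbecafb  b
    2  afbadc$ddcbbec  c
    3  badc$ddcbbecaf  f
    4  bbecafbadc$ddc  c
    5  becafbadc$ddcb  b
    6  c$ddcbbecafbad  d
    7  cafbadc$ddcbbe  e
    8  cbbecafbadc$dd  d
    9  dc$ddcbbecafba  a
   10  dcbbecafbadc$d  d
   11  ddcbbecafbadc$  $
   12  ecafbadc$ddcbb  b
   13  fbadc$ddcbbeca  a

cbcfcbdedad$ba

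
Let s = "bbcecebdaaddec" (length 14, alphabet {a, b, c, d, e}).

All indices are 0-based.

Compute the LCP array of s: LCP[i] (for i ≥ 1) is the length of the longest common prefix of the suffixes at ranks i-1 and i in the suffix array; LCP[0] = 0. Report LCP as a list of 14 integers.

[0, 1, 0, 1, 1, 0, 1, 2, 0, 1, 1, 0, 1, 2]

sorted suffixes:
  #0 SA[0]=8  'aaddec'
  #1 SA[1]=9  'addec'
  #2 SA[2]=0  'bbcecebdaaddec'
  #3 SA[3]=1  'bcecebdaaddec'
  #4 SA[4]=6  'bdaaddec'
  #5 SA[5]=13  'c'
  #6 SA[6]=4  'cebdaaddec'
  #7 SA[7]=2  'cecebdaaddec'
  #8 SA[8]=7  'daaddec'
  #9 SA[9]=10  'ddec'
  #10 SA[10]=11  'dec'
  #11 SA[11]=5  'ebdaaddec'
  #12 SA[12]=12  'ec'
  #13 SA[13]=3  'ecebdaaddec'

SA = [8, 9, 0, 1, 6, 13, 4, 2, 7, 10, 11, 5, 12, 3]
[i] adj suffixes → lcp
  [1] 8/9 → 1 ('a')
  [2] 9/0 → 0 ('')
  [3] 0/1 → 1 ('b')
  [4] 1/6 → 1 ('b')
  [5] 6/13 → 0 ('')
  [6] 13/4 → 1 ('c')
  [7] 4/2 → 2 ('ce')
  [8] 2/7 → 0 ('')
  [9] 7/10 → 1 ('d')
  [10] 10/11 → 1 ('d')
  [11] 11/5 → 0 ('')
  [12] 5/12 → 1 ('e')
  [13] 12/3 → 2 ('ec')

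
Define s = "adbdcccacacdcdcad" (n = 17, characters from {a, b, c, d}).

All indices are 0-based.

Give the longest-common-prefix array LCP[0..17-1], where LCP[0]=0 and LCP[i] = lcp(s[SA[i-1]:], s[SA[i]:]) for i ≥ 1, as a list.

rank | idx | suffix
   0 |   7 | acacdcdcad
   1 |   9 | acdcdcad
   2 |  15 | ad
   3 |   0 | adbdcccacacdcdcad
   4 |   2 | bdcccacacdcdcad
   5 |   6 | cacacdcdcad
   6 |   8 | cacdcdcad
   7 |  14 | cad
   8 |   5 | ccacacdcdcad
   9 |   4 | cccacacdcdcad
  10 |  12 | cdcad
  11 |  10 | cdcdcad
  12 |  16 | d
  13 |   1 | dbdcccacacdcdcad
  14 |  13 | dcad
  15 |   3 | dcccacacdcdcad
  16 |  11 | dcdcad

SA = [7, 9, 15, 0, 2, 6, 8, 14, 5, 4, 12, 10, 16, 1, 13, 3, 11]
i: (SA[i-1],SA[i]) lcp shared
  1: (7,9) 2 'ac'
  2: (9,15) 1 'a'
  3: (15,0) 2 'ad'
  4: (0,2) 0 ''
  5: (2,6) 0 ''
  6: (6,8) 3 'cac'
  7: (8,14) 2 'ca'
  8: (14,5) 1 'c'
  9: (5,4) 2 'cc'
  10: (4,12) 1 'c'
  11: (12,10) 3 'cdc'
  12: (10,16) 0 ''
  13: (16,1) 1 'd'
  14: (1,13) 1 'd'
  15: (13,3) 2 'dc'
  16: (3,11) 2 'dc'

[0, 2, 1, 2, 0, 0, 3, 2, 1, 2, 1, 3, 0, 1, 1, 2, 2]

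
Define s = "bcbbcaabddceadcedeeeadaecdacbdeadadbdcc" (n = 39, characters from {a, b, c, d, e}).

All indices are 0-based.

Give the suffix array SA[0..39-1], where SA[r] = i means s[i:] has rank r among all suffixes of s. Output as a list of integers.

[5, 6, 26, 31, 20, 33, 12, 22, 2, 3, 0, 35, 7, 28, 38, 4, 1, 27, 37, 24, 10, 14, 25, 32, 21, 34, 36, 9, 13, 8, 29, 16, 30, 19, 11, 23, 15, 18, 17]

sorted suffixes:
  #0 SA[0]=5  'aabddceadcedeeeadaecdacbdeadadbdcc'
  #1 SA[1]=6  'abddceadcedeeeadaecdacbdeadadbdcc'
  #2 SA[2]=26  'acbdeadadbdcc'
  #3 SA[3]=31  'adadbdcc'
  #4 SA[4]=20  'adaecdacbdeadadbdcc'
  #5 SA[5]=33  'adbdcc'
  #6 SA[6]=12  'adcedeeeadaecdacbdeadadbdcc'
  #7 SA[7]=22  'aecdacbdeadadbdcc'
  #8 SA[8]=2  'bbcaabddceadcedeeeadaecdacbdeadadbdcc'
  #9 SA[9]=3  'bcaabddceadcedeeeadaecdacbdeadadbdcc'
  #10 SA[10]=0  'bcbbcaabddceadcedeeeadaecdacbdeadadbdcc'
  #11 SA[11]=35  'bdcc'
  #12 SA[12]=7  'bddceadcedeeeadaecdacbdeadadbdcc'
  #13 SA[13]=28  'bdeadadbdcc'
  #14 SA[14]=38  'c'
  #15 SA[15]=4  'caabddceadcedeeeadaecdacbdeadadbdcc'
  #16 SA[16]=1  'cbbcaabddceadcedeeeadaecdacbdeadadbdcc'
  #17 SA[17]=27  'cbdeadadbdcc'
  #18 SA[18]=37  'cc'
  #19 SA[19]=24  'cdacbdeadadbdcc'
  #20 SA[20]=10  'ceadcedeeeadaecdacbdeadadbdcc'
  #21 SA[21]=14  'cedeeeadaecdacbdeadadbdcc'
  #22 SA[22]=25  'dacbdeadadbdcc'
  #23 SA[23]=32  'dadbdcc'
  #24 SA[24]=21  'daecdacbdeadadbdcc'
  #25 SA[25]=34  'dbdcc'
  #26 SA[26]=36  'dcc'
  #27 SA[27]=9  'dceadcedeeeadaecdacbdeadadbdcc'
  #28 SA[28]=13  'dcedeeeadaecdacbdeadadbdcc'
  #29 SA[29]=8  'ddceadcedeeeadaecdacbdeadadbdcc'
  #30 SA[30]=29  'deadadbdcc'
  #31 SA[31]=16  'deeeadaecdacbdeadadbdcc'
  #32 SA[32]=30  'eadadbdcc'
  #33 SA[33]=19  'eadaecdacbdeadadbdcc'
  #34 SA[34]=11  'eadcedeeeadaecdacbdeadadbdcc'
  #35 SA[35]=23  'ecdacbdeadadbdcc'
  #36 SA[36]=15  'edeeeadaecdacbdeadadbdcc'
  #37 SA[37]=18  'eeadaecdacbdeadadbdcc'
  #38 SA[38]=17  'eeeadaecdacbdeadadbdcc'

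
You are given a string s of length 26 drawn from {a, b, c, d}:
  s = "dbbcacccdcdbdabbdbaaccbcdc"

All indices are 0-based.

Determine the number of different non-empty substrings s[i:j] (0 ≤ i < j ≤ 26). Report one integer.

rank→(start, suffix):
  0 → (18, 'aaccbcdc')
  1 → (13, 'abbdbaaccbcdc')
  2 → (19, 'accbcdc')
  3 → (4, 'acccdcdbdabbdbaaccbcdc')
  4 → (17, 'baaccbcdc')
  5 → (1, 'bbcacccdcdbdabbdbaaccbcdc')
  6 → (14, 'bbdbaaccbcdc')
  7 → (2, 'bcacccdcdbdabbdbaaccbcdc')
  8 → (22, 'bcdc')
  9 → (11, 'bdabbdbaaccbcdc')
  10 → (15, 'bdbaaccbcdc')
  11 → (25, 'c')
  12 → (3, 'cacccdcdbdabbdbaaccbcdc')
  13 → (21, 'cbcdc')
  14 → (20, 'ccbcdc')
  15 → (5, 'cccdcdbdabbdbaaccbcdc')
  16 → (6, 'ccdcdbdabbdbaaccbcdc')
  17 → (9, 'cdbdabbdbaaccbcdc')
  18 → (23, 'cdc')
  19 → (7, 'cdcdbdabbdbaaccbcdc')
  20 → (12, 'dabbdbaaccbcdc')
  21 → (16, 'dbaaccbcdc')
  22 → (0, 'dbbcacccdcdbdabbdbaaccbcdc')
  23 → (10, 'dbdabbdbaaccbcdc')
  24 → (24, 'dc')
  25 → (8, 'dcdbdabbdbaaccbcdc')

SA = [18, 13, 19, 4, 17, 1, 14, 2, 22, 11, 15, 25, 3, 21, 20, 5, 6, 9, 23, 7, 12, 16, 0, 10, 24, 8]
[i] adj suffixes → lcp
  [1] 18/13 → 1 ('a')
  [2] 13/19 → 1 ('a')
  [3] 19/4 → 3 ('acc')
  [4] 4/17 → 0 ('')
  [5] 17/1 → 1 ('b')
  [6] 1/14 → 2 ('bb')
  [7] 14/2 → 1 ('b')
  [8] 2/22 → 2 ('bc')
  [9] 22/11 → 1 ('b')
  [10] 11/15 → 2 ('bd')
  [11] 15/25 → 0 ('')
  [12] 25/3 → 1 ('c')
  [13] 3/21 → 1 ('c')
  [14] 21/20 → 1 ('c')
  [15] 20/5 → 2 ('cc')
  [16] 5/6 → 2 ('cc')
  [17] 6/9 → 1 ('c')
  [18] 9/23 → 2 ('cd')
  [19] 23/7 → 3 ('cdc')
  [20] 7/12 → 0 ('')
  [21] 12/16 → 1 ('d')
  [22] 16/0 → 2 ('db')
  [23] 0/10 → 2 ('db')
  [24] 10/24 → 1 ('d')
  [25] 24/8 → 2 ('dc')

n(n+1)/2 = 26·27/2 = 351
Σ LCP = 0 + 1 + 1 + 3 + 0 + 1 + 2 + 1 + 2 + 1 + 2 + 0 + 1 + 1 + 1 + 2 + 2 + 1 + 2 + 3 + 0 + 1 + 2 + 2 + 1 + 2 = 35
distinct = 351 − 35 = 316

316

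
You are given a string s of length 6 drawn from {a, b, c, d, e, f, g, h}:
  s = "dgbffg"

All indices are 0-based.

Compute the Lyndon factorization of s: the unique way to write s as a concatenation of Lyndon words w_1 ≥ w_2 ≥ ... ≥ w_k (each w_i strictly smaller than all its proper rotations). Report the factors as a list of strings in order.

["dg", "bffg"]

emit factor 1: 'dg' (i=0, period=2)
emit factor 2: 'bffg' (i=2, period=4)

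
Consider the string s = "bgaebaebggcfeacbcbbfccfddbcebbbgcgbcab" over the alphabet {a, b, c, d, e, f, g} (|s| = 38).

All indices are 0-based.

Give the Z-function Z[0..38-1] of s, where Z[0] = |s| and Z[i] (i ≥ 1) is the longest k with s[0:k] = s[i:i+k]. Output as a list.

Z[0]=38
i=1: outside box; Z[1]=0
i=2: outside box; Z[2]=0
i=3: outside box; Z[3]=0
i=4: outside box; Z[4]=1 grow→box=[4,5)
i=5: outside box; Z[5]=0
i=6: outside box; Z[6]=0
i=7: outside box; Z[7]=2 grow→box=[7,9)
i=8: min(r-i=1, Z[1]=0)=0; Z[8]=0
i=9: outside box; Z[9]=0
i=10: outside box; Z[10]=0
i=11: outside box; Z[11]=0
i=12: outside box; Z[12]=0
i=13: outside box; Z[13]=0
i=14: outside box; Z[14]=0
i=15: outside box; Z[15]=1 grow→box=[15,16)
i=16: outside box; Z[16]=0
i=17: outside box; Z[17]=1 grow→box=[17,18)
i=18: outside box; Z[18]=1 grow→box=[18,19)
i=19: outside box; Z[19]=0
i=20: outside box; Z[20]=0
i=21: outside box; Z[21]=0
i=22: outside box; Z[22]=0
i=23: outside box; Z[23]=0
i=24: outside box; Z[24]=0
i=25: outside box; Z[25]=1 grow→box=[25,26)
i=26: outside box; Z[26]=0
i=27: outside box; Z[27]=0
i=28: outside box; Z[28]=1 grow→box=[28,29)
i=29: outside box; Z[29]=1 grow→box=[29,30)
i=30: outside box; Z[30]=2 grow→box=[30,32)
i=31: min(r-i=1, Z[1]=0)=0; Z[31]=0
i=32: outside box; Z[32]=0
i=33: outside box; Z[33]=0
i=34: outside box; Z[34]=1 grow→box=[34,35)
i=35: outside box; Z[35]=0
i=36: outside box; Z[36]=0
i=37: outside box; Z[37]=1 grow→box=[37,38)

[38, 0, 0, 0, 1, 0, 0, 2, 0, 0, 0, 0, 0, 0, 0, 1, 0, 1, 1, 0, 0, 0, 0, 0, 0, 1, 0, 0, 1, 1, 2, 0, 0, 0, 1, 0, 0, 1]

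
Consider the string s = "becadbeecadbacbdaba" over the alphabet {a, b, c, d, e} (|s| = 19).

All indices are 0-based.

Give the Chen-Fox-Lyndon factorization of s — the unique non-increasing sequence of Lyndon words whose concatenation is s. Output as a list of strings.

emit factor 1: 'bec' (i=0, period=3)
emit factor 2: 'adbeec' (i=3, period=6)
emit factor 3: 'adb' (i=9, period=3)
emit factor 4: 'acbd' (i=12, period=4)
emit factor 5: 'ab' (i=16, period=2)
emit factor 6: 'a' (i=18, period=1)

["bec", "adbeec", "adb", "acbd", "ab", "a"]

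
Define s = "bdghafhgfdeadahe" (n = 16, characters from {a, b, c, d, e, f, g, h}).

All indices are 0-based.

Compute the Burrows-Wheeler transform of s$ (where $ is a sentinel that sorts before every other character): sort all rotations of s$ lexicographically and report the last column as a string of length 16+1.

eehd$afbhdgahdgaf

rank  rotation           last
    0  $bdghafhgfdeadahe  e
    1  adahe$bdghafhgfde  e
    2  afhgfdeadahe$bdgh  h
    3  ahe$bdghafhgfdead  d
    4  bdghafhgfdeadahe$  $
    5  dahe$bdghafhgfdea  a
    6  deadahe$bdghafhgf  f
    7  dghafhgfdeadahe$b  b
    8  e$bdghafhgfdeadah  h
    9  eadahe$bdghafhgfd  d
   10  fdeadahe$bdghafhg  g
   11  fhgfdeadahe$bdgha  a
   12  gfdeadahe$bdghafh  h
   13  ghafhgfdeadahe$bd  d
   14  hafhgfdeadahe$bdg  g
   15  he$bdghafhgfdeada  a
   16  hgfdeadahe$bdghaf  f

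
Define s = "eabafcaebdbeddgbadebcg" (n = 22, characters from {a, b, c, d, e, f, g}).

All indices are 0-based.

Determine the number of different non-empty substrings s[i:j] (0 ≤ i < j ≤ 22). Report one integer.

sorted suffixes:
  #0 SA[0]=1  'abafcaebdbeddgbadebcg'
  #1 SA[1]=16  'adebcg'
  #2 SA[2]=6  'aebdbeddgbadebcg'
  #3 SA[3]=3  'afcaebdbeddgbadebcg'
  #4 SA[4]=15  'badebcg'
  #5 SA[5]=2  'bafcaebdbeddgbadebcg'
  #6 SA[6]=19  'bcg'
  #7 SA[7]=8  'bdbeddgbadebcg'
  #8 SA[8]=10  'beddgbadebcg'
  #9 SA[9]=5  'caebdbeddgbadebcg'
  #10 SA[10]=20  'cg'
  #11 SA[11]=9  'dbeddgbadebcg'
  #12 SA[12]=12  'ddgbadebcg'
  #13 SA[13]=17  'debcg'
  #14 SA[14]=13  'dgbadebcg'
  #15 SA[15]=0  'eabafcaebdbeddgbadebcg'
  #16 SA[16]=18  'ebcg'
  #17 SA[17]=7  'ebdbeddgbadebcg'
  #18 SA[18]=11  'eddgbadebcg'
  #19 SA[19]=4  'fcaebdbeddgbadebcg'
  #20 SA[20]=21  'g'
  #21 SA[21]=14  'gbadebcg'

SA = [1, 16, 6, 3, 15, 2, 19, 8, 10, 5, 20, 9, 12, 17, 13, 0, 18, 7, 11, 4, 21, 14]
i: (SA[i-1],SA[i]) lcp shared
  1: (1,16) 1 'a'
  2: (16,6) 1 'a'
  3: (6,3) 1 'a'
  4: (3,15) 0 ''
  5: (15,2) 2 'ba'
  6: (2,19) 1 'b'
  7: (19,8) 1 'b'
  8: (8,10) 1 'b'
  9: (10,5) 0 ''
  10: (5,20) 1 'c'
  11: (20,9) 0 ''
  12: (9,12) 1 'd'
  13: (12,17) 1 'd'
  14: (17,13) 1 'd'
  15: (13,0) 0 ''
  16: (0,18) 1 'e'
  17: (18,7) 2 'eb'
  18: (7,11) 1 'e'
  19: (11,4) 0 ''
  20: (4,21) 0 ''
  21: (21,14) 1 'g'

n(n+1)/2 = 22·23/2 = 253
Σ LCP = 0 + 1 + 1 + 1 + 0 + 2 + 1 + 1 + 1 + 0 + 1 + 0 + 1 + 1 + 1 + 0 + 1 + 2 + 1 + 0 + 0 + 1 = 17
distinct = 253 − 17 = 236

236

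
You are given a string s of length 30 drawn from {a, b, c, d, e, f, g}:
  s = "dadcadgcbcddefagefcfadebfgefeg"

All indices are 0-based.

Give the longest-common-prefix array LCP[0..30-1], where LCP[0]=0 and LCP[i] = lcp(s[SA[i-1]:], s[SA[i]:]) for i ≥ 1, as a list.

rank→(start, suffix):
  0 → (1, 'adcadgcbcddefagefcfadebfgefeg')
  1 → (20, 'adebfgefeg')
  2 → (4, 'adgcbcddefagefcfadebfgefeg')
  3 → (14, 'agefcfadebfgefeg')
  4 → (8, 'bcddefagefcfadebfgefeg')
  5 → (23, 'bfgefeg')
  6 → (3, 'cadgcbcddefagefcfadebfgefeg')
  7 → (7, 'cbcddefagefcfadebfgefeg')
  8 → (9, 'cddefagefcfadebfgefeg')
  9 → (18, 'cfadebfgefeg')
  10 → (0, 'dadcadgcbcddefagefcfadebfgefeg')
  11 → (2, 'dcadgcbcddefagefcfadebfgefeg')
  12 → (10, 'ddefagefcfadebfgefeg')
  13 → (21, 'debfgefeg')
  14 → (11, 'defagefcfadebfgefeg')
  15 → (5, 'dgcbcddefagefcfadebfgefeg')
  16 → (22, 'ebfgefeg')
  17 → (12, 'efagefcfadebfgefeg')
  18 → (16, 'efcfadebfgefeg')
  19 → (26, 'efeg')
  20 → (28, 'eg')
  21 → (19, 'fadebfgefeg')
  22 → (13, 'fagefcfadebfgefeg')
  23 → (17, 'fcfadebfgefeg')
  24 → (27, 'feg')
  25 → (24, 'fgefeg')
  26 → (29, 'g')
  27 → (6, 'gcbcddefagefcfadebfgefeg')
  28 → (15, 'gefcfadebfgefeg')
  29 → (25, 'gefeg')

SA = [1, 20, 4, 14, 8, 23, 3, 7, 9, 18, 0, 2, 10, 21, 11, 5, 22, 12, 16, 26, 28, 19, 13, 17, 27, 24, 29, 6, 15, 25]
i: (SA[i-1],SA[i]) lcp shared
  1: (1,20) 2 'ad'
  2: (20,4) 2 'ad'
  3: (4,14) 1 'a'
  4: (14,8) 0 ''
  5: (8,23) 1 'b'
  6: (23,3) 0 ''
  7: (3,7) 1 'c'
  8: (7,9) 1 'c'
  9: (9,18) 1 'c'
  10: (18,0) 0 ''
  11: (0,2) 1 'd'
  12: (2,10) 1 'd'
  13: (10,21) 1 'd'
  14: (21,11) 2 'de'
  15: (11,5) 1 'd'
  16: (5,22) 0 ''
  17: (22,12) 1 'e'
  18: (12,16) 2 'ef'
  19: (16,26) 2 'ef'
  20: (26,28) 1 'e'
  21: (28,19) 0 ''
  22: (19,13) 2 'fa'
  23: (13,17) 1 'f'
  24: (17,27) 1 'f'
  25: (27,24) 1 'f'
  26: (24,29) 0 ''
  27: (29,6) 1 'g'
  28: (6,15) 1 'g'
  29: (15,25) 3 'gef'

[0, 2, 2, 1, 0, 1, 0, 1, 1, 1, 0, 1, 1, 1, 2, 1, 0, 1, 2, 2, 1, 0, 2, 1, 1, 1, 0, 1, 1, 3]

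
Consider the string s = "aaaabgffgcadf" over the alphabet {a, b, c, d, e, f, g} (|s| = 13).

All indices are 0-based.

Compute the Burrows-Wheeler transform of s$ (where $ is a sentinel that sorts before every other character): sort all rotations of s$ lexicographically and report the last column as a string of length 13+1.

rank  rotation        last
    0  $aaaabgffgcadf  f
    1  aaaabgffgcadf$  $
    2  aaabgffgcadf$a  a
    3  aabgffgcadf$aa  a
    4  abgffgcadf$aaa  a
    5  adf$aaaabgffgc  c
    6  bgffgcadf$aaaa  a
    7  cadf$aaaabgffg  g
    8  df$aaaabgffgca  a
    9  f$aaaabgffgcad  d
   10  ffgcadf$aaaabg  g
   11  fgcadf$aaaabgf  f
   12  gcadf$aaaabgff  f
   13  gffgcadf$aaaab  b

f$aaacagadgffb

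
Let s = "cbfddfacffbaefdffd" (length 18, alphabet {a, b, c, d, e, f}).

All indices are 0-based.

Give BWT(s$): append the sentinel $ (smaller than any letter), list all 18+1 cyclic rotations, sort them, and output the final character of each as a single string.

dfbfc$affdfadffbecd

rank  rotation             last
    0  $cbfddfacffbaefdffd  d
    1  acffbaefdffd$cbfddf  f
    2  aefdffd$cbfddfacffb  b
    3  baefdffd$cbfddfacff  f
    4  bfddfacffbaefdffd$c  c
    5  cbfddfacffbaefdffd$  $
    6  cffbaefdffd$cbfddfa  a
    7  d$cbfddfacffbaefdff  f
    8  ddfacffbaefdffd$cbf  f
    9  dfacffbaefdffd$cbfd  d
   10  dffd$cbfddfacffbaef  f
   11  efdffd$cbfddfacffba  a
   12  facffbaefdffd$cbfdd  d
   13  fbaefdffd$cbfddfacf  f
   14  fd$cbfddfacffbaefdf  f
   15  fddfacffbaefdffd$cb  b
   16  fdffd$cbfddfacffbae  e
   17  ffbaefdffd$cbfddfac  c
   18  ffd$cbfddfacffbaefd  d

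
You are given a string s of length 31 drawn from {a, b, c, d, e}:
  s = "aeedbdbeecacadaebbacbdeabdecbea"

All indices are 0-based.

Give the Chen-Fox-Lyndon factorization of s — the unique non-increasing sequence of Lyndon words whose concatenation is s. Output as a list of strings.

emit factor 1: 'aeedbdbeec' (i=0, period=10)
emit factor 2: 'acadaebbacbde' (i=10, period=13)
emit factor 3: 'abdecbe' (i=23, period=7)
emit factor 4: 'a' (i=30, period=1)

["aeedbdbeec", "acadaebbacbde", "abdecbe", "a"]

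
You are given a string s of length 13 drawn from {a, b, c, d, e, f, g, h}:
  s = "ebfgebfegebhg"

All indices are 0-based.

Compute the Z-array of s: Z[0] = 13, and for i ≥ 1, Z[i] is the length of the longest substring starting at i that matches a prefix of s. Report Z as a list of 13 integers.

[13, 0, 0, 0, 3, 0, 0, 1, 0, 2, 0, 0, 0]

Z[0]=13
i=1: i≥r, start 0; Z[1]=0
i=2: i≥r, start 0; Z[2]=0
i=3: i≥r, start 0; Z[3]=0
i=4: i≥r, start 0; Z[4]=3 extend→box=[4,7)
i=5: min(r-i=2, Z[1]=0)=0; Z[5]=0
i=6: min(r-i=1, Z[2]=0)=0; Z[6]=0
i=7: i≥r, start 0; Z[7]=1 extend→box=[7,8)
i=8: i≥r, start 0; Z[8]=0
i=9: i≥r, start 0; Z[9]=2 extend→box=[9,11)
i=10: min(r-i=1, Z[1]=0)=0; Z[10]=0
i=11: i≥r, start 0; Z[11]=0
i=12: i≥r, start 0; Z[12]=0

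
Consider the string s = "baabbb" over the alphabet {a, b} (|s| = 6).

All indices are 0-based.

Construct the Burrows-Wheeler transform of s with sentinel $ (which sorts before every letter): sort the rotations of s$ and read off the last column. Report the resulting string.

rank  rotation last
    0  $baabbb  b
    1  aabbb$b  b
    2  abbb$ba  a
    3  b$baabb  b
    4  baabbb$  $
    5  bb$baab  b
    6  bbb$baa  a

bbab$ba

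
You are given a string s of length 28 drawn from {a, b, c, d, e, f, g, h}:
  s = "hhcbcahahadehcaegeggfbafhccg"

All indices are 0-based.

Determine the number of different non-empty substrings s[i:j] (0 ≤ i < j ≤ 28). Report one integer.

379

rank | idx | suffix
   0 |   9 | adehcaegeggfbafhccg
   1 |  14 | aegeggfbafhccg
   2 |  22 | afhccg
   3 |   7 | ahadehcaegeggfbafhccg
   4 |   5 | ahahadehcaegeggfbafhccg
   5 |  21 | bafhccg
   6 |   3 | bcahahadehcaegeggfbafhccg
   7 |  13 | caegeggfbafhccg
   8 |   4 | cahahadehcaegeggfbafhccg
   9 |   2 | cbcahahadehcaegeggfbafhccg
  10 |  25 | ccg
  11 |  26 | cg
  12 |  10 | dehcaegeggfbafhccg
  13 |  15 | egeggfbafhccg
  14 |  17 | eggfbafhccg
  15 |  11 | ehcaegeggfbafhccg
  16 |  20 | fbafhccg
  17 |  23 | fhccg
  18 |  27 | g
  19 |  16 | geggfbafhccg
  20 |  19 | gfbafhccg
  21 |  18 | ggfbafhccg
  22 |   8 | hadehcaegeggfbafhccg
  23 |   6 | hahadehcaegeggfbafhccg
  24 |  12 | hcaegeggfbafhccg
  25 |   1 | hcbcahahadehcaegeggfbafhccg
  26 |  24 | hccg
  27 |   0 | hhcbcahahadehcaegeggfbafhccg

SA = [9, 14, 22, 7, 5, 21, 3, 13, 4, 2, 25, 26, 10, 15, 17, 11, 20, 23, 27, 16, 19, 18, 8, 6, 12, 1, 24, 0]
[i] adj suffixes → lcp
  [1] 9/14 → 1 ('a')
  [2] 14/22 → 1 ('a')
  [3] 22/7 → 1 ('a')
  [4] 7/5 → 3 ('aha')
  [5] 5/21 → 0 ('')
  [6] 21/3 → 1 ('b')
  [7] 3/13 → 0 ('')
  [8] 13/4 → 2 ('ca')
  [9] 4/2 → 1 ('c')
  [10] 2/25 → 1 ('c')
  [11] 25/26 → 1 ('c')
  [12] 26/10 → 0 ('')
  [13] 10/15 → 0 ('')
  [14] 15/17 → 2 ('eg')
  [15] 17/11 → 1 ('e')
  [16] 11/20 → 0 ('')
  [17] 20/23 → 1 ('f')
  [18] 23/27 → 0 ('')
  [19] 27/16 → 1 ('g')
  [20] 16/19 → 1 ('g')
  [21] 19/18 → 1 ('g')
  [22] 18/8 → 0 ('')
  [23] 8/6 → 2 ('ha')
  [24] 6/12 → 1 ('h')
  [25] 12/1 → 2 ('hc')
  [26] 1/24 → 2 ('hc')
  [27] 24/0 → 1 ('h')

n(n+1)/2 = 28·29/2 = 406
Σ LCP = 0 + 1 + 1 + 1 + 3 + 0 + 1 + 0 + 2 + 1 + 1 + 1 + 0 + 0 + 2 + 1 + 0 + 1 + 0 + 1 + 1 + 1 + 0 + 2 + 1 + 2 + 2 + 1 = 27
distinct = 406 − 27 = 379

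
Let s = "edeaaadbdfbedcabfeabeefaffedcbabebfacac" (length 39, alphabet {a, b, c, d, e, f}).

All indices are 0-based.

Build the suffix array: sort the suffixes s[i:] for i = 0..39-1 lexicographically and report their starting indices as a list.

[3, 4, 30, 18, 14, 37, 35, 5, 23, 29, 7, 31, 10, 19, 33, 15, 38, 13, 36, 28, 6, 12, 27, 1, 8, 2, 17, 32, 11, 26, 0, 20, 21, 34, 22, 9, 16, 25, 24]

sorted suffixes:
  #0 SA[0]=3  'aaadbdfbedcabfeabeefaffedcbabebfacac'
  #1 SA[1]=4  'aadbdfbedcabfeabeefaffedcbabebfacac'
  #2 SA[2]=30  'abebfacac'
  #3 SA[3]=18  'abeefaffedcbabebfacac'
  #4 SA[4]=14  'abfeabeefaffedcbabebfacac'
  #5 SA[5]=37  'ac'
  #6 SA[6]=35  'acac'
  #7 SA[7]=5  'adbdfbedcabfeabeefaffedcbabebfacac'
  #8 SA[8]=23  'affedcbabebfacac'
  #9 SA[9]=29  'babebfacac'
  #10 SA[10]=7  'bdfbedcabfeabeefaffedcbabebfacac'
  #11 SA[11]=31  'bebfacac'
  #12 SA[12]=10  'bedcabfeabeefaffedcbabebfacac'
  #13 SA[13]=19  'beefaffedcbabebfacac'
  #14 SA[14]=33  'bfacac'
  #15 SA[15]=15  'bfeabeefaffedcbabebfacac'
  #16 SA[16]=38  'c'
  #17 SA[17]=13  'cabfeabeefaffedcbabebfacac'
  #18 SA[18]=36  'cac'
  #19 SA[19]=28  'cbabebfacac'
  #20 SA[20]=6  'dbdfbedcabfeabeefaffedcbabebfacac'
  #21 SA[21]=12  'dcabfeabeefaffedcbabebfacac'
  #22 SA[22]=27  'dcbabebfacac'
  #23 SA[23]=1  'deaaadbdfbedcabfeabeefaffedcbabebfacac'
  #24 SA[24]=8  'dfbedcabfeabeefaffedcbabebfacac'
  #25 SA[25]=2  'eaaadbdfbedcabfeabeefaffedcbabebfacac'
  #26 SA[26]=17  'eabeefaffedcbabebfacac'
  #27 SA[27]=32  'ebfacac'
  #28 SA[28]=11  'edcabfeabeefaffedcbabebfacac'
  #29 SA[29]=26  'edcbabebfacac'
  #30 SA[30]=0  'edeaaadbdfbedcabfeabeefaffedcbabebfacac'
  #31 SA[31]=20  'eefaffedcbabebfacac'
  #32 SA[32]=21  'efaffedcbabebfacac'
  #33 SA[33]=34  'facac'
  #34 SA[34]=22  'faffedcbabebfacac'
  #35 SA[35]=9  'fbedcabfeabeefaffedcbabebfacac'
  #36 SA[36]=16  'feabeefaffedcbabebfacac'
  #37 SA[37]=25  'fedcbabebfacac'
  #38 SA[38]=24  'ffedcbabebfacac'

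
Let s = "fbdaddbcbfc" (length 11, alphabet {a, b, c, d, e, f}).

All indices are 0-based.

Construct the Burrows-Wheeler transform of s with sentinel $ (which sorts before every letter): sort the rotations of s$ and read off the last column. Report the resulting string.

rank  rotation      last
    0  $fbdaddbcbfc  c
    1  addbcbfc$fbd  d
    2  bcbfc$fbdadd  d
    3  bdaddbcbfc$f  f
    4  bfc$fbdaddbc  c
    5  c$fbdaddbcbf  f
    6  cbfc$fbdaddb  b
    7  daddbcbfc$fb  b
    8  dbcbfc$fbdad  d
    9  ddbcbfc$fbda  a
   10  fbdaddbcbfc$  $
   11  fc$fbdaddbcb  b

cddfcfbbda$b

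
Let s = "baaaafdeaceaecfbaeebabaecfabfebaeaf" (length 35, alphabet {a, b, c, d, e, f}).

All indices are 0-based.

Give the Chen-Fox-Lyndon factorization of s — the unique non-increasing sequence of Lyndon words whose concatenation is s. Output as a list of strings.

emit factor 1: 'b' (i=0, period=1)
emit factor 2: 'aaaafdeaceaecfbaeebabaecfabfebaeaf' (i=1, period=34)

["b", "aaaafdeaceaecfbaeebabaecfabfebaeaf"]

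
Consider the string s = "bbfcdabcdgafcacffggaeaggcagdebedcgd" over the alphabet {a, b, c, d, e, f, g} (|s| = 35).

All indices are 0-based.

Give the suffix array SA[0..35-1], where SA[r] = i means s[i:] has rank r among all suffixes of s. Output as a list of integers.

rank | idx | suffix
   0 |   5 | abcdgafcacffggaeaggcagdebedcgd
   1 |  13 | acffggaeaggcagdebedcgd
   2 |  19 | aeaggcagdebedcgd
   3 |  10 | afcacffggaeaggcagdebedcgd
   4 |  25 | agdebedcgd
   5 |  21 | aggcagdebedcgd
   6 |   0 | bbfcdabcdgafcacffggaeaggcagdebedcgd
   7 |   6 | bcdgafcacffggaeaggcagdebedcgd
   8 |  29 | bedcgd
   9 |   1 | bfcdabcdgafcacffggaeaggcagdebedcgd
  10 |  12 | cacffggaeaggcagdebedcgd
  11 |  24 | cagdebedcgd
  12 |   3 | cdabcdgafcacffggaeaggcagdebedcgd
  13 |   7 | cdgafcacffggaeaggcagdebedcgd
  14 |  14 | cffggaeaggcagdebedcgd
  15 |  32 | cgd
  16 |  34 | d
  17 |   4 | dabcdgafcacffggaeaggcagdebedcgd
  18 |  31 | dcgd
  19 |  27 | debedcgd
  20 |   8 | dgafcacffggaeaggcagdebedcgd
  21 |  20 | eaggcagdebedcgd
  22 |  28 | ebedcgd
  23 |  30 | edcgd
  24 |  11 | fcacffggaeaggcagdebedcgd
  25 |   2 | fcdabcdgafcacffggaeaggcagdebedcgd
  26 |  15 | ffggaeaggcagdebedcgd
  27 |  16 | fggaeaggcagdebedcgd
  28 |  18 | gaeaggcagdebedcgd
  29 |   9 | gafcacffggaeaggcagdebedcgd
  30 |  23 | gcagdebedcgd
  31 |  33 | gd
  32 |  26 | gdebedcgd
  33 |  17 | ggaeaggcagdebedcgd
  34 |  22 | ggcagdebedcgd

[5, 13, 19, 10, 25, 21, 0, 6, 29, 1, 12, 24, 3, 7, 14, 32, 34, 4, 31, 27, 8, 20, 28, 30, 11, 2, 15, 16, 18, 9, 23, 33, 26, 17, 22]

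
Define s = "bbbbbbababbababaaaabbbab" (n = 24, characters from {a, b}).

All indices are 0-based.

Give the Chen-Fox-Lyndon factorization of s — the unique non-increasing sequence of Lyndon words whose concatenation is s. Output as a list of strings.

emit factor 1: 'b' (i=0, period=1)
emit factor 2: 'b' (i=1, period=1)
emit factor 3: 'b' (i=2, period=1)
emit factor 4: 'b' (i=3, period=1)
emit factor 5: 'b' (i=4, period=1)
emit factor 6: 'b' (i=5, period=1)
emit factor 7: 'ababb' (i=6, period=5)
emit factor 8: 'ab' (i=11, period=2)
emit factor 9: 'ab' (i=13, period=2)
emit factor 10: 'aaaabbbab' (i=15, period=9)

["b", "b", "b", "b", "b", "b", "ababb", "ab", "ab", "aaaabbbab"]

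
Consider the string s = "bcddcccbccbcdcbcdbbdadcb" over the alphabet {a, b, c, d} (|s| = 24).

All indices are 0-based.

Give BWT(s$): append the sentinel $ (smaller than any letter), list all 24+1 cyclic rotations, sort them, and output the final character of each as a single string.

rank  rotation                   last
    0  $bcddcccbccbcdcbcdbbdadcb  b
    1  adcb$bcddcccbccbcdcbcdbbd  d
    2  b$bcddcccbccbcdcbcdbbdadc  c
    3  bbdadcb$bcddcccbccbcdcbcd  d
    4  bccbcdcbcdbbdadcb$bcddccc  c
    5  bcdbbdadcb$bcddcccbccbcdc  c
    6  bcdcbcdbbdadcb$bcddcccbcc  c
    7  bcddcccbccbcdcbcdbbdadcb$  $
    8  bdadcb$bcddcccbccbcdcbcdb  b
    9  cb$bcddcccbccbcdcbcdbbdad  d
   10  cbccbcdcbcdbbdadcb$bcddcc  c
   11  cbcdbbdadcb$bcddcccbccbcd  d
   12  cbcdcbcdbbdadcb$bcddcccbc  c
   13  ccbccbcdcbcdbbdadcb$bcddc  c
   14  ccbcdcbcdbbdadcb$bcddcccb  b
   15  cccbccbcdcbcdbbdadcb$bcdd  d
   16  cdbbdadcb$bcddcccbccbcdcb  b
   17  cdcbcdbbdadcb$bcddcccbccb  b
   18  cddcccbccbcdcbcdbbdadcb$b  b
   19  dadcb$bcddcccbccbcdcbcdbb  b
   20  dbbdadcb$bcddcccbccbcdcbc  c
   21  dcb$bcddcccbccbcdcbcdbbda  a
   22  dcbcdbbdadcb$bcddcccbccbc  c
   23  dcccbccbcdcbcdbbdadcb$bcd  d
   24  ddcccbccbcdcbcdbbdadcb$bc  c

bdcdccc$bdcdccbdbbbbcacdc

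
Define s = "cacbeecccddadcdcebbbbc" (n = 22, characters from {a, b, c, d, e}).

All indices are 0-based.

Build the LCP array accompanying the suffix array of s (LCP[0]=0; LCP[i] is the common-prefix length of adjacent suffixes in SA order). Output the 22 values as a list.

sorted suffixes:
  #0 SA[0]=1  'acbeecccddadcdcebbbbc'
  #1 SA[1]=11  'adcdcebbbbc'
  #2 SA[2]=17  'bbbbc'
  #3 SA[3]=18  'bbbc'
  #4 SA[4]=19  'bbc'
  #5 SA[5]=20  'bc'
  #6 SA[6]=3  'beecccddadcdcebbbbc'
  #7 SA[7]=21  'c'
  #8 SA[8]=0  'cacbeecccddadcdcebbbbc'
  #9 SA[9]=2  'cbeecccddadcdcebbbbc'
  #10 SA[10]=6  'cccddadcdcebbbbc'
  #11 SA[11]=7  'ccddadcdcebbbbc'
  #12 SA[12]=13  'cdcebbbbc'
  #13 SA[13]=8  'cddadcdcebbbbc'
  #14 SA[14]=15  'cebbbbc'
  #15 SA[15]=10  'dadcdcebbbbc'
  #16 SA[16]=12  'dcdcebbbbc'
  #17 SA[17]=14  'dcebbbbc'
  #18 SA[18]=9  'ddadcdcebbbbc'
  #19 SA[19]=16  'ebbbbc'
  #20 SA[20]=5  'ecccddadcdcebbbbc'
  #21 SA[21]=4  'eecccddadcdcebbbbc'

SA = [1, 11, 17, 18, 19, 20, 3, 21, 0, 2, 6, 7, 13, 8, 15, 10, 12, 14, 9, 16, 5, 4]
rank  pair      lcp
   1  s[1:],s[11:]  1  'a'
   2  s[11:],s[17:]  0  ''
   3  s[17:],s[18:]  3  'bbb'
   4  s[18:],s[19:]  2  'bb'
   5  s[19:],s[20:]  1  'b'
   6  s[20:],s[3:]  1  'b'
   7  s[3:],s[21:]  0  ''
   8  s[21:],s[0:]  1  'c'
   9  s[0:],s[2:]  1  'c'
  10  s[2:],s[6:]  1  'c'
  11  s[6:],s[7:]  2  'cc'
  12  s[7:],s[13:]  1  'c'
  13  s[13:],s[8:]  2  'cd'
  14  s[8:],s[15:]  1  'c'
  15  s[15:],s[10:]  0  ''
  16  s[10:],s[12:]  1  'd'
  17  s[12:],s[14:]  2  'dc'
  18  s[14:],s[9:]  1  'd'
  19  s[9:],s[16:]  0  ''
  20  s[16:],s[5:]  1  'e'
  21  s[5:],s[4:]  1  'e'

[0, 1, 0, 3, 2, 1, 1, 0, 1, 1, 1, 2, 1, 2, 1, 0, 1, 2, 1, 0, 1, 1]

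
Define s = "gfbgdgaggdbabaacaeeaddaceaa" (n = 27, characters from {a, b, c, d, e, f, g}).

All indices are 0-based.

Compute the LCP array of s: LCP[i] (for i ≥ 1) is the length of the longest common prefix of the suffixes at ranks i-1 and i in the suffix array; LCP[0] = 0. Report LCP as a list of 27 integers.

[0, 1, 2, 1, 1, 2, 1, 1, 1, 0, 2, 1, 0, 1, 0, 1, 1, 1, 0, 2, 1, 0, 0, 1, 2, 1, 1]

rank→(start, suffix):
  0 → (26, 'a')
  1 → (25, 'aa')
  2 → (13, 'aacaeeaddaceaa')
  3 → (11, 'abaacaeeaddaceaa')
  4 → (14, 'acaeeaddaceaa')
  5 → (22, 'aceaa')
  6 → (19, 'addaceaa')
  7 → (16, 'aeeaddaceaa')
  8 → (6, 'aggdbabaacaeeaddaceaa')
  9 → (12, 'baacaeeaddaceaa')
  10 → (10, 'babaacaeeaddaceaa')
  11 → (2, 'bgdgaggdbabaacaeeaddaceaa')
  12 → (15, 'caeeaddaceaa')
  13 → (23, 'ceaa')
  14 → (21, 'daceaa')
  15 → (9, 'dbabaacaeeaddaceaa')
  16 → (20, 'ddaceaa')
  17 → (4, 'dgaggdbabaacaeeaddaceaa')
  18 → (24, 'eaa')
  19 → (18, 'eaddaceaa')
  20 → (17, 'eeaddaceaa')
  21 → (1, 'fbgdgaggdbabaacaeeaddaceaa')
  22 → (5, 'gaggdbabaacaeeaddaceaa')
  23 → (8, 'gdbabaacaeeaddaceaa')
  24 → (3, 'gdgaggdbabaacaeeaddaceaa')
  25 → (0, 'gfbgdgaggdbabaacaeeaddaceaa')
  26 → (7, 'ggdbabaacaeeaddaceaa')

SA = [26, 25, 13, 11, 14, 22, 19, 16, 6, 12, 10, 2, 15, 23, 21, 9, 20, 4, 24, 18, 17, 1, 5, 8, 3, 0, 7]
rank  pair      lcp
   1  s[26:],s[25:]  1  'a'
   2  s[25:],s[13:]  2  'aa'
   3  s[13:],s[11:]  1  'a'
   4  s[11:],s[14:]  1  'a'
   5  s[14:],s[22:]  2  'ac'
   6  s[22:],s[19:]  1  'a'
   7  s[19:],s[16:]  1  'a'
   8  s[16:],s[6:]  1  'a'
   9  s[6:],s[12:]  0  ''
  10  s[12:],s[10:]  2  'ba'
  11  s[10:],s[2:]  1  'b'
  12  s[2:],s[15:]  0  ''
  13  s[15:],s[23:]  1  'c'
  14  s[23:],s[21:]  0  ''
  15  s[21:],s[9:]  1  'd'
  16  s[9:],s[20:]  1  'd'
  17  s[20:],s[4:]  1  'd'
  18  s[4:],s[24:]  0  ''
  19  s[24:],s[18:]  2  'ea'
  20  s[18:],s[17:]  1  'e'
  21  s[17:],s[1:]  0  ''
  22  s[1:],s[5:]  0  ''
  23  s[5:],s[8:]  1  'g'
  24  s[8:],s[3:]  2  'gd'
  25  s[3:],s[0:]  1  'g'
  26  s[0:],s[7:]  1  'g'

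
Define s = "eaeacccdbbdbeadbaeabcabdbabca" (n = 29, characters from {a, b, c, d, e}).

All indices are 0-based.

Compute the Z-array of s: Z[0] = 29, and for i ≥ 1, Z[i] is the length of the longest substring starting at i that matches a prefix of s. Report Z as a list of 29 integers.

Z[0]=29
i=1: i≥r, start 0; Z[1]=0
i=2: i≥r, start 0; Z[2]=2 extend→box=[2,4)
i=3: min(r-i=1, Z[1]=0)=0; Z[3]=0
i=4: i≥r, start 0; Z[4]=0
i=5: i≥r, start 0; Z[5]=0
i=6: i≥r, start 0; Z[6]=0
i=7: i≥r, start 0; Z[7]=0
i=8: i≥r, start 0; Z[8]=0
i=9: i≥r, start 0; Z[9]=0
i=10: i≥r, start 0; Z[10]=0
i=11: i≥r, start 0; Z[11]=0
i=12: i≥r, start 0; Z[12]=2 extend→box=[12,14)
i=13: min(r-i=1, Z[1]=0)=0; Z[13]=0
i=14: i≥r, start 0; Z[14]=0
i=15: i≥r, start 0; Z[15]=0
i=16: i≥r, start 0; Z[16]=0
i=17: i≥r, start 0; Z[17]=2 extend→box=[17,19)
i=18: min(r-i=1, Z[1]=0)=0; Z[18]=0
i=19: i≥r, start 0; Z[19]=0
i=20: i≥r, start 0; Z[20]=0
i=21: i≥r, start 0; Z[21]=0
i=22: i≥r, start 0; Z[22]=0
i=23: i≥r, start 0; Z[23]=0
i=24: i≥r, start 0; Z[24]=0
i=25: i≥r, start 0; Z[25]=0
i=26: i≥r, start 0; Z[26]=0
i=27: i≥r, start 0; Z[27]=0
i=28: i≥r, start 0; Z[28]=0

[29, 0, 2, 0, 0, 0, 0, 0, 0, 0, 0, 0, 2, 0, 0, 0, 0, 2, 0, 0, 0, 0, 0, 0, 0, 0, 0, 0, 0]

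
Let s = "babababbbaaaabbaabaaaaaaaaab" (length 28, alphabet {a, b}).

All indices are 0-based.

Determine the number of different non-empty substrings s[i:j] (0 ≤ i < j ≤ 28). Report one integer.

315

rank | idx | suffix
   0 |  18 | aaaaaaaaab
   1 |  19 | aaaaaaaab
   2 |  20 | aaaaaaab
   3 |  21 | aaaaaab
   4 |  22 | aaaaab
   5 |  23 | aaaab
   6 |   9 | aaaabbaabaaaaaaaaab
   7 |  24 | aaab
   8 |  10 | aaabbaabaaaaaaaaab
   9 |  25 | aab
  10 |  15 | aabaaaaaaaaab
  11 |  11 | aabbaabaaaaaaaaab
  12 |  26 | ab
  13 |  16 | abaaaaaaaaab
  14 |   1 | abababbbaaaabbaabaaaaaaaaab
  15 |   3 | ababbbaaaabbaabaaaaaaaaab
  16 |  12 | abbaabaaaaaaaaab
  17 |   5 | abbbaaaabbaabaaaaaaaaab
  18 |  27 | b
  19 |  17 | baaaaaaaaab
  20 |   8 | baaaabbaabaaaaaaaaab
  21 |  14 | baabaaaaaaaaab
  22 |   0 | babababbbaaaabbaabaaaaaaaaab
  23 |   2 | bababbbaaaabbaabaaaaaaaaab
  24 |   4 | babbbaaaabbaabaaaaaaaaab
  25 |   7 | bbaaaabbaabaaaaaaaaab
  26 |  13 | bbaabaaaaaaaaab
  27 |   6 | bbbaaaabbaabaaaaaaaaab

SA = [18, 19, 20, 21, 22, 23, 9, 24, 10, 25, 15, 11, 26, 16, 1, 3, 12, 5, 27, 17, 8, 14, 0, 2, 4, 7, 13, 6]
i: (SA[i-1],SA[i]) lcp shared
  1: (18,19) 8 'aaaaaaaa'
  2: (19,20) 7 'aaaaaaa'
  3: (20,21) 6 'aaaaaa'
  4: (21,22) 5 'aaaaa'
  5: (22,23) 4 'aaaa'
  6: (23,9) 5 'aaaab'
  7: (9,24) 3 'aaa'
  8: (24,10) 4 'aaab'
  9: (10,25) 2 'aa'
  10: (25,15) 3 'aab'
  11: (15,11) 3 'aab'
  12: (11,26) 1 'a'
  13: (26,16) 2 'ab'
  14: (16,1) 3 'aba'
  15: (1,3) 4 'abab'
  16: (3,12) 2 'ab'
  17: (12,5) 3 'abb'
  18: (5,27) 0 ''
  19: (27,17) 1 'b'
  20: (17,8) 5 'baaaa'
  21: (8,14) 3 'baa'
  22: (14,0) 2 'ba'
  23: (0,2) 5 'babab'
  24: (2,4) 3 'bab'
  25: (4,7) 1 'b'
  26: (7,13) 4 'bbaa'
  27: (13,6) 2 'bb'

n(n+1)/2 = 28·29/2 = 406
Σ LCP = 0 + 8 + 7 + 6 + 5 + 4 + 5 + 3 + 4 + 2 + 3 + 3 + 1 + 2 + 3 + 4 + 2 + 3 + 0 + 1 + 5 + 3 + 2 + 5 + 3 + 1 + 4 + 2 = 91
distinct = 406 − 91 = 315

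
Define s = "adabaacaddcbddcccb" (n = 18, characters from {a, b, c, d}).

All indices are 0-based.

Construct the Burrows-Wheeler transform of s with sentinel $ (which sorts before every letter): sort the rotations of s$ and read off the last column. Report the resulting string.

bbda$ccacacdcdaddab

rank  rotation             last
    0  $adabaacaddcbddcccb  b
    1  aacaddcbddcccb$adab  b
    2  abaacaddcbddcccb$ad  d
    3  acaddcbddcccb$adaba  a
    4  adabaacaddcbddcccb$  $
    5  addcbddcccb$adabaac  c
    6  b$adabaacaddcbddccc  c
    7  baacaddcbddcccb$ada  a
    8  bddcccb$adabaacaddc  c
    9  caddcbddcccb$adabaa  a
   10  cb$adabaacaddcbddcc  c
   11  cbddcccb$adabaacadd  d
   12  ccb$adabaacaddcbddc  c
   13  cccb$adabaacaddcbdd  d
   14  dabaacaddcbddcccb$a  a
   15  dcbddcccb$adabaacad  d
   16  dcccb$adabaacaddcbd  d
   17  ddcbddcccb$adabaaca  a
   18  ddcccb$adabaacaddcb  b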